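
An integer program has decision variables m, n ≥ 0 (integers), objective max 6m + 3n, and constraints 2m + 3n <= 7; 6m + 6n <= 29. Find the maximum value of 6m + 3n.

(m,n)=(3,0) is feasible, giving 18.
(m,n)=(2,1) is feasible, giving 15.
(m,n)=(2,0) is feasible, giving 12.
No feasible integer point exceeds 18.

18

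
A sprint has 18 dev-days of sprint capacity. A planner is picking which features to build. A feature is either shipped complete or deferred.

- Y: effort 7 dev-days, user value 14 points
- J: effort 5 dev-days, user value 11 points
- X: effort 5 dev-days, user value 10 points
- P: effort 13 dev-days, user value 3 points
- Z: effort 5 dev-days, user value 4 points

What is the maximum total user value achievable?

35

Allowing fractional choices, the relaxed optimum would be about 35.8, but features are indivisible.
Y + J + X: effort 7 + 5 + 5 = 17 ≤ 18, user value 14 + 11 + 10 = 35.
Y + J + Z: effort 7 + 5 + 5 = 17 ≤ 18, user value 14 + 11 + 4 = 29.
Y + X + Z: effort 7 + 5 + 5 = 17 ≤ 18, user value 14 + 10 + 4 = 28.
Best is Y, J, and X with total user value 35.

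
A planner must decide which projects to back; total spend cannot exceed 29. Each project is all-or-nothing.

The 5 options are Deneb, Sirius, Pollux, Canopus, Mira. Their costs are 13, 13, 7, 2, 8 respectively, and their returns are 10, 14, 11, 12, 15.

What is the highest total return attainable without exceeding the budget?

This is a 0-1 knapsack instance.
Pollux + Canopus + Mira: cost 7 + 2 + 8 = 17 ≤ 29, return 11 + 12 + 15 = 38.
Sirius + Canopus + Mira: cost 13 + 2 + 8 = 23 ≤ 29, return 14 + 12 + 15 = 41.
Sirius + Pollux + Mira: cost 13 + 7 + 8 = 28 ≤ 29, return 14 + 11 + 15 = 40.
Best is Sirius, Canopus, and Mira with total return 41.

41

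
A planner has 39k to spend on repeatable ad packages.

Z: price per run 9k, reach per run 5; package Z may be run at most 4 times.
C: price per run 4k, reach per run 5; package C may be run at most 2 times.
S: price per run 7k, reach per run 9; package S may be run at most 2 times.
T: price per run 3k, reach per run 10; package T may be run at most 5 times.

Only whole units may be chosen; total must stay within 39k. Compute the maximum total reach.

T has the best ratio (10/3); taking only T gives at most 5×10 = 50 (stopped by the supply cap of 5).
Mixing does better — 2×C, 2×S, and 5×T: price 37 ≤ 39, reach 2·5 + 2·9 + 5·10 = 78.

78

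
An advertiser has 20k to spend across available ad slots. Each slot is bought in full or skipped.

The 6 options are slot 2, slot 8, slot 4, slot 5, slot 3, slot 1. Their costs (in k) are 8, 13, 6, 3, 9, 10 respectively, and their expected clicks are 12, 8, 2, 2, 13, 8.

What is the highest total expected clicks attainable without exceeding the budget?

27

Allowing fractional choices, the relaxed optimum would be about 27.4, but ad slots are indivisible.
slot 2 + slot 5 + slot 3: cost 8 + 3 + 9 = 20 ≤ 20, expected clicks 12 + 2 + 13 = 27.
slot 2 + slot 3: cost 8 + 9 = 17 ≤ 20, expected clicks 12 + 13 = 25.
slot 3 + slot 1: cost 9 + 10 = 19 ≤ 20, expected clicks 13 + 8 = 21.
Best is slot 2, slot 5, and slot 3 with total expected clicks 27.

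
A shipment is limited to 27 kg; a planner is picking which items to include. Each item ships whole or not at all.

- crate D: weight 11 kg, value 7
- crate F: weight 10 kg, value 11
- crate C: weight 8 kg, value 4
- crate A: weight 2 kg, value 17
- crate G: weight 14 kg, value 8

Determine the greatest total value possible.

36

Treat it as a binary knapsack problem.
crate F + crate C + crate A: weight 10 + 8 + 2 = 20 ≤ 27, value 11 + 4 + 17 = 32.
crate D + crate F + crate A: weight 11 + 10 + 2 = 23 ≤ 27, value 7 + 11 + 17 = 35.
crate F + crate A + crate G: weight 10 + 2 + 14 = 26 ≤ 27, value 11 + 17 + 8 = 36.
Best is crate F, crate A, and crate G with total value 36.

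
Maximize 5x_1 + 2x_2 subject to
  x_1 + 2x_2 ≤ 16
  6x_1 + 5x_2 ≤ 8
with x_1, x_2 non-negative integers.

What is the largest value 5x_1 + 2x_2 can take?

5

(x_1,x_2)=(1,0) is feasible, giving 5.
(x_1,x_2)=(0,1) is feasible, giving 2.
(x_1,x_2)=(0,0) is feasible, giving 0.
No feasible integer point exceeds 5.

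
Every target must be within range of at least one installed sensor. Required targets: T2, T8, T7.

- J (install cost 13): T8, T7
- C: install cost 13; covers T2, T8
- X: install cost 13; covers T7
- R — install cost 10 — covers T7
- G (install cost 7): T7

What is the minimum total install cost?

20

Choose C and G: together they cover T2, T8, T7 — every target.
Total install cost: 13 + 7 = 20.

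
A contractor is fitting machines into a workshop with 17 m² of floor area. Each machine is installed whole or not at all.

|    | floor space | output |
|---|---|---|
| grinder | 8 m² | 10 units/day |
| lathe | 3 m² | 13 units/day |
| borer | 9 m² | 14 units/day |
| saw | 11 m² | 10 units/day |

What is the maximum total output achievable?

27

grinder + borer: floor space 8 + 9 = 17 ≤ 17, output 10 + 14 = 24.
lathe + borer: floor space 3 + 9 = 12 ≤ 17, output 13 + 14 = 27.
Best is lathe and borer with total output 27.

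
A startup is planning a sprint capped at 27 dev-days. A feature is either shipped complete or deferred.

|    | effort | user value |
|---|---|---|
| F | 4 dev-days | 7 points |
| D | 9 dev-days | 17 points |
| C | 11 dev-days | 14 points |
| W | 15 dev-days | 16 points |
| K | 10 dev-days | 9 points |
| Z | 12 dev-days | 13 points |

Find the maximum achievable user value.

Take F, D, and C: effort 4 + 9 + 11 = 24 ≤ 27, user value 7 + 17 + 14 = 38.
No other feasible combination does better.

38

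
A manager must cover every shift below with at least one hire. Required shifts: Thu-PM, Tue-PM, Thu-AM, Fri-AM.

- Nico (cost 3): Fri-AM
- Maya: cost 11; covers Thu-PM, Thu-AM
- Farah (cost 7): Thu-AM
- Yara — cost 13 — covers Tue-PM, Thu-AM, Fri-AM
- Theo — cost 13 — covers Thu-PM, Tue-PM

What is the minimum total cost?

This is a weighted set-cover instance.
The greedy cost-per-new-shift heuristic would pick Nico, Maya, and Yara for 27, but a cheaper cover exists.
Choose Nico, Farah, and Theo: together they cover Thu-PM, Tue-PM, Thu-AM, Fri-AM — every shift.
Total cost: 3 + 7 + 13 = 23.
No cover costs less than 23.

23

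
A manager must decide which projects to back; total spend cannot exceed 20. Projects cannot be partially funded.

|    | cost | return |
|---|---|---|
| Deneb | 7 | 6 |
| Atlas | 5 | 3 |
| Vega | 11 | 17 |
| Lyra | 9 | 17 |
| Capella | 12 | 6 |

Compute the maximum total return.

Vega + Lyra: cost 11 + 9 = 20 ≤ 20, return 17 + 17 = 34.
Deneb + Lyra: cost 7 + 9 = 16 ≤ 20, return 6 + 17 = 23.
Deneb + Vega: cost 7 + 11 = 18 ≤ 20, return 6 + 17 = 23.
Best is Vega and Lyra with total return 34.

34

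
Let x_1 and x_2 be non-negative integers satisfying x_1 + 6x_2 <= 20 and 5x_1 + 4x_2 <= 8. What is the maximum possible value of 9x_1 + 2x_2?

9

Relaxing integrality, the LP optimum is 14.40 at (x_1,x_2) = (1.6, 0), which is not an integer point.
(x_1,x_2)=(1,0): 1·1+6·0=1≤20, 5·1+4·0=5≤8, objective 9.
(x_1,x_2)=(0,1): 1·0+6·1=6≤20, 5·0+4·1=4≤8, objective 2.
(x_1,x_2)=(0,0): 1·0+6·0=0≤20, 5·0+4·0=0≤8, objective 0.
Maximum is 9 at (x_1,x_2)=(1,0).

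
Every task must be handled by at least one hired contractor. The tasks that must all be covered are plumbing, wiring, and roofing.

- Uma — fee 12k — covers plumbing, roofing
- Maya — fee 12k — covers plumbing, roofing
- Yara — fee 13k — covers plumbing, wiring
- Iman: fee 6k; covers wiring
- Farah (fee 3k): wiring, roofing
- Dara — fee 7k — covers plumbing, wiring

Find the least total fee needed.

Choose Farah and Dara: together they cover plumbing, wiring, roofing — every task.
Total fee: 3 + 7 = 10.

10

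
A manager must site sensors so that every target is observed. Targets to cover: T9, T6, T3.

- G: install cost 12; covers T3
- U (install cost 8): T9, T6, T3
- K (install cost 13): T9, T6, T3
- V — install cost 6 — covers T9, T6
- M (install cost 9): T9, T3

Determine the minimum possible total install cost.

U alone covers T9, T6, T3 — every target.
Total install cost: 8.
No cover costs less than 8.

8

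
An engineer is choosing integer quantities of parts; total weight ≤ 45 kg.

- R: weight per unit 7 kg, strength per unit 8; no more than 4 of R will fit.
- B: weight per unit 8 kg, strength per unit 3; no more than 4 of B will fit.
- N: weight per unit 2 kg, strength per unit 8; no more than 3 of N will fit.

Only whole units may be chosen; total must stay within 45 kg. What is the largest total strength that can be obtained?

Take 4×R, 1×B, and 3×N: weight 42 ≤ 45, strength 4·8 + 1·3 + 3·8 = 59.
N has the best ratio (8/2) and is taken to its limit of 3; remaining capacity is filled optimally with the others.

59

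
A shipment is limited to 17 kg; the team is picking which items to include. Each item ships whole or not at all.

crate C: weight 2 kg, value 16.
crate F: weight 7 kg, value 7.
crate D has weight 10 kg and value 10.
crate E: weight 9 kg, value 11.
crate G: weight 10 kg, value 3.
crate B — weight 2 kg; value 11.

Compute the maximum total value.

38

Take crate C, crate E, and crate B: weight 2 + 9 + 2 = 13 ≤ 17, value 16 + 11 + 11 = 38.
No other feasible combination does better.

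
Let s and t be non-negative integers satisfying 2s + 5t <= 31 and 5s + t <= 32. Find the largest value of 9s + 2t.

58

(s,t)=(6,2): 2·6+5·2=22≤31, 5·6+1·2=32≤32, objective 58.
(s,t)=(6,1): 2·6+5·1=17≤31, 5·6+1·1=31≤32, objective 56.
(s,t)=(5,4): 2·5+5·4=30≤31, 5·5+1·4=29≤32, objective 53.
Maximum is 58 at (s,t)=(6,2).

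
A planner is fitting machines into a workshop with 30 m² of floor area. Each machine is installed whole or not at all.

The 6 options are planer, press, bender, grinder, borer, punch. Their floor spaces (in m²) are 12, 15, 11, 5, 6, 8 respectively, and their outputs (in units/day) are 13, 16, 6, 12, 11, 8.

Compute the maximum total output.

Allowing fractional choices, the relaxed optimum would be about 43.5, but machines are indivisible.
planer + grinder + borer: floor space 12 + 5 + 6 = 23 ≤ 30, output 13 + 12 + 11 = 36.
bender + grinder + borer + punch: floor space 11 + 5 + 6 + 8 = 30 ≤ 30, output 6 + 12 + 11 + 8 = 37.
press + grinder + borer: floor space 15 + 5 + 6 = 26 ≤ 30, output 16 + 12 + 11 = 39.
Best is press, grinder, and borer with total output 39.

39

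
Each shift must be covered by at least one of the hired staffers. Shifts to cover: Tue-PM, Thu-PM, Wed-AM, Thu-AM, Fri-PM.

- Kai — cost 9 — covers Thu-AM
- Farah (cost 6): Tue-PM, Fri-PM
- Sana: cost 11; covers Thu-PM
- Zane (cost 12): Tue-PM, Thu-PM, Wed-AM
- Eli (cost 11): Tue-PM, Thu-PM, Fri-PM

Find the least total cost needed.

This is a weighted set-cover instance.
Choose Kai, Farah, and Zane: together they cover Tue-PM, Thu-PM, Wed-AM, Thu-AM, Fri-PM — every shift.
Total cost: 9 + 6 + 12 = 27.

27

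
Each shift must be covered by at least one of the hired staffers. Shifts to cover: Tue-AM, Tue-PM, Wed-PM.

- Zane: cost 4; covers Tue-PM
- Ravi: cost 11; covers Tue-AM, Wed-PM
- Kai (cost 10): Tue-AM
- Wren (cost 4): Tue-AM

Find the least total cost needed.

The greedy cost-per-new-shift heuristic would pick Zane, Wren, and Ravi for 19, but a cheaper cover exists.
Choose Zane and Ravi: together they cover Tue-AM, Tue-PM, Wed-PM — every shift.
Total cost: 4 + 11 = 15.
No cover costs less than 15.

15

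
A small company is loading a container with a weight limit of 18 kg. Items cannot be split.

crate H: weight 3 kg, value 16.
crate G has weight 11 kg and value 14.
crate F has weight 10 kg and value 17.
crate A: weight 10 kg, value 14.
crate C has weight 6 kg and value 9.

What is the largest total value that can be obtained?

33

Allowing fractional choices, the relaxed optimum would be about 40.5, but items are indivisible.
crate H + crate F: weight 3 + 10 = 13 ≤ 18, value 16 + 17 = 33.
crate H + crate G: weight 3 + 11 = 14 ≤ 18, value 16 + 14 = 30.
crate H + crate A: weight 3 + 10 = 13 ≤ 18, value 16 + 14 = 30.
Best is crate H and crate F with total value 33.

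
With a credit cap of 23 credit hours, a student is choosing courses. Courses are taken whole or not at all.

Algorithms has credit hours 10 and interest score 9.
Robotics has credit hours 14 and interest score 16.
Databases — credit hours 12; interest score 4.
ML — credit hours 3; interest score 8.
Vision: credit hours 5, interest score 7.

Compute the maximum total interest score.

31

Allowing fractional choices, the relaxed optimum would be about 31.9, but courses are indivisible.
Robotics + ML: credit hours 14 + 3 = 17 ≤ 23, interest score 16 + 8 = 24.
Robotics + ML + Vision: credit hours 14 + 3 + 5 = 22 ≤ 23, interest score 16 + 8 + 7 = 31.
Best is Robotics, ML, and Vision with total interest score 31.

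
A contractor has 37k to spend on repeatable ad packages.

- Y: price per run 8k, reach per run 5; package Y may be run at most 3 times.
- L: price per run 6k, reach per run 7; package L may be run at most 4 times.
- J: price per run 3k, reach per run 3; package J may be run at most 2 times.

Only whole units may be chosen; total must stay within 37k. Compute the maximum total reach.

L has the best ratio (7/6); taking only L gives at most 4×7 = 28 (stopped by the supply cap of 4).
Mixing does better — 1×Y, 4×L, and 1×J: price 35 ≤ 37, reach 1·5 + 4·7 + 1·3 = 36.

36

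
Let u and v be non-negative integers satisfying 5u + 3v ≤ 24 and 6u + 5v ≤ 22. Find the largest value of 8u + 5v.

26

Relaxing integrality, the LP optimum is 29.33 at (u,v) = (3.67, 0), which is not an integer point.
(u,v)=(2,2): 5·2+3·2=16≤24, 6·2+5·2=22≤22, objective 26.
(u,v)=(3,0): 5·3+3·0=15≤24, 6·3+5·0=18≤22, objective 24.
(u,v)=(1,3): 5·1+3·3=14≤24, 6·1+5·3=21≤22, objective 23.
(u,v)=(2,1): 5·2+3·1=13≤24, 6·2+5·1=17≤22, objective 21.
No feasible integer point exceeds 26.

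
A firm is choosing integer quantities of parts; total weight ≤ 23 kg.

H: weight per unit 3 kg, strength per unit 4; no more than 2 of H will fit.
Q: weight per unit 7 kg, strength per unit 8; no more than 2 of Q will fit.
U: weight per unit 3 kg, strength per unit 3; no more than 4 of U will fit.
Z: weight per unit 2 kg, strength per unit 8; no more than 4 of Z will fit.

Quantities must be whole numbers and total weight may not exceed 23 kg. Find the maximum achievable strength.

Z has the best ratio (8/2); taking only Z gives at most 4×8 = 32 (stopped by the supply cap of 4).
Mixing does better — 2×H, 3×U, and 4×Z: weight 23 ≤ 23, strength 2·4 + 3·3 + 4·8 = 49.

49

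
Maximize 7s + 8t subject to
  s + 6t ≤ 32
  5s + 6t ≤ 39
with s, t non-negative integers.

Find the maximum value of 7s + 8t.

The continuous relaxation peaks at (7.8, 0) with value 54.60; rounding to a feasible lattice point costs some objective.
(s,t)=(3,4): 1·3+6·4=27≤32, 5·3+6·4=39≤39, objective 53.
(s,t)=(4,3): 1·4+6·3=22≤32, 5·4+6·3=38≤39, objective 52.
(s,t)=(6,1): 1·6+6·1=12≤32, 5·6+6·1=36≤39, objective 50.
The best lattice point is (3,4), giving 53.

53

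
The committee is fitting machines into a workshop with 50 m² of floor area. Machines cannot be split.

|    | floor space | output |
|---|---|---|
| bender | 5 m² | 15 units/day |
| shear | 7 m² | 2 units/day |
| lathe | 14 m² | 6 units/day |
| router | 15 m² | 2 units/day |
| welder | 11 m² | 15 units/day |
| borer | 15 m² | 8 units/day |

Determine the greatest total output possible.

Allowing fractional choices, the relaxed optimum would be about 45.4, but machines are indivisible.
bender + shear + welder + borer: floor space 5 + 7 + 11 + 15 = 38 ≤ 50, output 15 + 2 + 15 + 8 = 40.
bender + lathe + welder + borer: floor space 5 + 14 + 11 + 15 = 45 ≤ 50, output 15 + 6 + 15 + 8 = 44.
bender + router + welder + borer: floor space 5 + 15 + 11 + 15 = 46 ≤ 50, output 15 + 2 + 15 + 8 = 40.
Best is bender, lathe, welder, and borer with total output 44.

44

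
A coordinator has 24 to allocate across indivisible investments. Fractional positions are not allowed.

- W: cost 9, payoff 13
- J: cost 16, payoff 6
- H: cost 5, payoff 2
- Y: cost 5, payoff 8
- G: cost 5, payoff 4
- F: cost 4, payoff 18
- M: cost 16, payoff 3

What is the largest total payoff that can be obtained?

This is a 0-1 knapsack instance.
Allowing fractional choices, the relaxed optimum would be about 43.4, but investments are indivisible.
W + H + Y + F: cost 9 + 5 + 5 + 4 = 23 ≤ 24, payoff 13 + 2 + 8 + 18 = 41.
W + Y + G + F: cost 9 + 5 + 5 + 4 = 23 ≤ 24, payoff 13 + 8 + 4 + 18 = 43.
W + Y + F: cost 9 + 5 + 4 = 18 ≤ 24, payoff 13 + 8 + 18 = 39.
Best is W, Y, G, and F with total payoff 43.

43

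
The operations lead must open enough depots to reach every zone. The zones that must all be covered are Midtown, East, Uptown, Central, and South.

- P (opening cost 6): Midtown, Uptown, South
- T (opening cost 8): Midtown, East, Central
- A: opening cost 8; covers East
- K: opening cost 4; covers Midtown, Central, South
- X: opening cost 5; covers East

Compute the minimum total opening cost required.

14

This is a weighted set-cover instance.
The greedy cost-per-new-zone heuristic would pick K, X, and P for 15, but a cheaper cover exists.
Choose P and T: together they cover Midtown, East, Uptown, Central, South — every zone.
Total opening cost: 6 + 8 = 14.
No cover costs less than 14.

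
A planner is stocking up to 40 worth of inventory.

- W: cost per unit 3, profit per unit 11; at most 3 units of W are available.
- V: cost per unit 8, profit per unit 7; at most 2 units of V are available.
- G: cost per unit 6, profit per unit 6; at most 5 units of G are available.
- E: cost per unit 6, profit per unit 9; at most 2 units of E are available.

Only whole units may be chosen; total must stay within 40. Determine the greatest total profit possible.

3×W, 4×G, and 1×E: cost 39 ≤ 40, profit 3·11 + 4·6 + 1·9 = 66.
3×W, 3×G, and 2×E: cost 39 ≤ 40, profit 3·11 + 3·6 + 2·9 = 69.
Best is 69.

69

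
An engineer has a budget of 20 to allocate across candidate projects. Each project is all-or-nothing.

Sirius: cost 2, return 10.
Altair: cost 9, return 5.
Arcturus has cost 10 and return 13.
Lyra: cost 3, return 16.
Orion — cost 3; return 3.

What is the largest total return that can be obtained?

Treat it as a binary knapsack problem.
Sirius + Arcturus + Lyra: cost 2 + 10 + 3 = 15 ≤ 20, return 10 + 13 + 16 = 39.
Sirius + Arcturus + Lyra + Orion: cost 2 + 10 + 3 + 3 = 18 ≤ 20, return 10 + 13 + 16 + 3 = 42.
Sirius + Altair + Lyra + Orion: cost 2 + 9 + 3 + 3 = 17 ≤ 20, return 10 + 5 + 16 + 3 = 34.
Best is Sirius, Arcturus, Lyra, and Orion with total return 42.

42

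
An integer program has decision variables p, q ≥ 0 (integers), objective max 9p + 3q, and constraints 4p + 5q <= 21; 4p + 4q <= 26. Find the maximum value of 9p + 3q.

45

Relaxing integrality, the LP optimum is 47.25 at (p,q) = (5.25, 0), which is not an integer point.
(p,q)=(5,0): 4·5+5·0=20≤21, 4·5+4·0=20≤26, objective 45.
(p,q)=(4,1): 4·4+5·1=21≤21, 4·4+4·1=20≤26, objective 39.
(p,q)=(4,0): 4·4+5·0=16≤21, 4·4+4·0=16≤26, objective 36.
No feasible integer point exceeds 45.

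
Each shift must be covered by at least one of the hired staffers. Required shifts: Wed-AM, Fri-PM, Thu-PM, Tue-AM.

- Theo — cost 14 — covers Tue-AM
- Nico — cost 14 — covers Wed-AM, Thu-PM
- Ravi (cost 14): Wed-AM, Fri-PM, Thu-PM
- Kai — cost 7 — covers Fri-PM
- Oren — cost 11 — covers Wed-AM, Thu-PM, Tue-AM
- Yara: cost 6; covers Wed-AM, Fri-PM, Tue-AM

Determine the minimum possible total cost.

17

This is an integer covering problem.
Choose Oren and Yara: together they cover Wed-AM, Fri-PM, Thu-PM, Tue-AM — every shift.
Total cost: 11 + 6 = 17.
No cover costs less than 17.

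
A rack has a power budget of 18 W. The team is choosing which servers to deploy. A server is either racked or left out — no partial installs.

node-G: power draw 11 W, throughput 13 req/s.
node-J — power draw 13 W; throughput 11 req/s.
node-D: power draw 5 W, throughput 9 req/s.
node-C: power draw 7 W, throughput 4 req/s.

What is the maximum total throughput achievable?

This is a 0-1 knapsack instance.
Take node-G and node-D: power draw 11 + 5 = 16 ≤ 18, throughput 13 + 9 = 22.
No other feasible combination does better.

22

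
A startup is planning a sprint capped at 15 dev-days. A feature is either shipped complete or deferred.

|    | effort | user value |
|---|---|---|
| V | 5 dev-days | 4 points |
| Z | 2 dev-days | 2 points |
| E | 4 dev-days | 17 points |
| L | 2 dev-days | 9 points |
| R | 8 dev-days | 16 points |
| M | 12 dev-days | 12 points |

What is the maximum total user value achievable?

42

This is an integer program with binary decision variables.
Take E, L, and R: effort 4 + 2 + 8 = 14 ≤ 15, user value 17 + 9 + 16 = 42.
No other feasible combination does better.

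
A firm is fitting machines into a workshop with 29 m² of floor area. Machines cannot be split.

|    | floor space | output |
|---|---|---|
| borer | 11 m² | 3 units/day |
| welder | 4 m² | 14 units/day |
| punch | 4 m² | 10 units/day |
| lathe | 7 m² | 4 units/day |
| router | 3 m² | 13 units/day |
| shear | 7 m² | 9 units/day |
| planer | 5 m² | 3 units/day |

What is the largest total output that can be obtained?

50

Take welder, punch, lathe, router, and shear: floor space 4 + 4 + 7 + 3 + 7 = 25 ≤ 29, output 14 + 10 + 4 + 13 + 9 = 50.
No other feasible combination does better.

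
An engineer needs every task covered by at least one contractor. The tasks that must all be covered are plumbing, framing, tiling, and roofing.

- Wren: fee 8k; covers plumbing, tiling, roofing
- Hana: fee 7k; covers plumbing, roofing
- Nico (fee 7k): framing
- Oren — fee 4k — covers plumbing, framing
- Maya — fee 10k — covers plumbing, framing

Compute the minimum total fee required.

Choose Wren and Oren: together they cover plumbing, framing, tiling, roofing — every task.
Total fee: 8 + 4 = 12.

12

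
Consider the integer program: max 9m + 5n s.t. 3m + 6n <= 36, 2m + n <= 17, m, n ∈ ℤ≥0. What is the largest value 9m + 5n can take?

(m,n)=(8,1): 3·8+6·1=30≤36, 2·8+1·1=17≤17, objective 77.
(m,n)=(7,2): 3·7+6·2=33≤36, 2·7+1·2=16≤17, objective 73.
The best lattice point is (8,1), giving 77.

77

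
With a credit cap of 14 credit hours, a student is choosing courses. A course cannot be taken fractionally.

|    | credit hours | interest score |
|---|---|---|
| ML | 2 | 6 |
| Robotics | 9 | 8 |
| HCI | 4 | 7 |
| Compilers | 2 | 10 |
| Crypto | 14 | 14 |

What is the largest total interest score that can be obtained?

Allowing fractional choices, the relaxed optimum would be about 29.0, but courses are indivisible.
Robotics + Compilers: credit hours 9 + 2 = 11 ≤ 14, interest score 8 + 10 = 18.
ML + HCI + Compilers: credit hours 2 + 4 + 2 = 8 ≤ 14, interest score 6 + 7 + 10 = 23.
ML + Robotics + Compilers: credit hours 2 + 9 + 2 = 13 ≤ 14, interest score 6 + 8 + 10 = 24.
Best is ML, Robotics, and Compilers with total interest score 24.

24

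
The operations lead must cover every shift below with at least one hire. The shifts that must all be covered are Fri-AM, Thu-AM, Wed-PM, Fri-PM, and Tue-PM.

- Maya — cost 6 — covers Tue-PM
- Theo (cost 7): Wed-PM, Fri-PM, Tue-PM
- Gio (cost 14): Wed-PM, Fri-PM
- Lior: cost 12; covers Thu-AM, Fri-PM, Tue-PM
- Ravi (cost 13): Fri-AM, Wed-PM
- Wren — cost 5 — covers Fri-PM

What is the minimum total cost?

The greedy cost-per-new-shift heuristic would pick Theo, Lior, and Ravi for 32, but a cheaper cover exists.
Choose Lior and Ravi: together they cover Fri-AM, Thu-AM, Wed-PM, Fri-PM, Tue-PM — every shift.
Total cost: 12 + 13 = 25.
No cover costs less than 25.

25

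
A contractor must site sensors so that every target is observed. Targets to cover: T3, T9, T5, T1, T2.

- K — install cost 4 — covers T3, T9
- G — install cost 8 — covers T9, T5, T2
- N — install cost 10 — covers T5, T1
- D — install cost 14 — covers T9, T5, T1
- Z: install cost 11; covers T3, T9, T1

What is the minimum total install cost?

Choose G and Z: together they cover T3, T9, T5, T1, T2 — every target.
Total install cost: 8 + 11 = 19.

19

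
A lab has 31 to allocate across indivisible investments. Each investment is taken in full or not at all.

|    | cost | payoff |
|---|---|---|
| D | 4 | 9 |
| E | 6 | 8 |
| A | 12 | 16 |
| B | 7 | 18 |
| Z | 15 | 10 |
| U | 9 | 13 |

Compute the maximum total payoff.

51

D + E + A + B: cost 4 + 6 + 12 + 7 = 29 ≤ 31, payoff 9 + 8 + 16 + 18 = 51.
D + E + B + U: cost 4 + 6 + 7 + 9 = 26 ≤ 31, payoff 9 + 8 + 18 + 13 = 48.
Best is D, E, A, and B with total payoff 51.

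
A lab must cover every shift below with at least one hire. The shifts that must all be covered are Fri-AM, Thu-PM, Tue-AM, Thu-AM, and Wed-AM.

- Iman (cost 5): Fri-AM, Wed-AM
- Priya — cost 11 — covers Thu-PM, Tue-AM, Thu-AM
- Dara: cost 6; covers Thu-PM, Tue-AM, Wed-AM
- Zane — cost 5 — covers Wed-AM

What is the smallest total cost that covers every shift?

16

The greedy cost-per-new-shift heuristic would pick Dara, Iman, and Priya for 22, but a cheaper cover exists.
Choose Iman and Priya: together they cover Fri-AM, Thu-PM, Tue-AM, Thu-AM, Wed-AM — every shift.
Total cost: 5 + 11 = 16.
No cover costs less than 16.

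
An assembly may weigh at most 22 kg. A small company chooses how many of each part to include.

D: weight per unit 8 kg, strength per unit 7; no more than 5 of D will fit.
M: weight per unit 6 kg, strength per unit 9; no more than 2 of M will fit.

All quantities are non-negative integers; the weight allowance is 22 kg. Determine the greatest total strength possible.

25

This is a bounded integer knapsack.
2×D and 1×M: weight 22 ≤ 22, strength 2·7 + 1·9 = 23.
1×D and 2×M: weight 20 ≤ 22, strength 1·7 + 2·9 = 25.
Best is 25.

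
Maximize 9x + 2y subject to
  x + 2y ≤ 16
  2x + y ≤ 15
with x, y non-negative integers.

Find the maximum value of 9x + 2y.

(x,y)=(7,1): 1·7+2·1=9≤16, 2·7+1·1=15≤15, objective 65.
(x,y)=(7,0): 1·7+2·0=7≤16, 2·7+1·0=14≤15, objective 63.
The best lattice point is (7,1), giving 65.

65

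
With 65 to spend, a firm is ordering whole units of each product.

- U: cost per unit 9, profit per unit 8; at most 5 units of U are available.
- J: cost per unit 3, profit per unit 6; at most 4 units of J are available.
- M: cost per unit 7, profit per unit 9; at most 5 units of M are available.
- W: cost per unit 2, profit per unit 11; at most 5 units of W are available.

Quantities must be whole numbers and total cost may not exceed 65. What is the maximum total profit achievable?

126

2×U, 3×J, 4×M, and 5×W: cost 65 ≤ 65, profit 2·8 + 3·6 + 4·9 + 5·11 = 125.
1×U, 3×J, 5×M, and 5×W: cost 63 ≤ 65, profit 1·8 + 3·6 + 5·9 + 5·11 = 126.
Best is 126.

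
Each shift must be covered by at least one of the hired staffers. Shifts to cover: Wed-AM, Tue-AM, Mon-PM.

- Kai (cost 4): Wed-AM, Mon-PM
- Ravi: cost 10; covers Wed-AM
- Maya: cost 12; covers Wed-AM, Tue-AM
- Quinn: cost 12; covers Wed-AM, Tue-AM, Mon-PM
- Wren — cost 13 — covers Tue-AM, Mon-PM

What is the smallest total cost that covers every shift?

12

The greedy cost-per-new-shift heuristic would pick Kai and Maya for 16, but a cheaper cover exists.
Quinn alone covers Wed-AM, Tue-AM, Mon-PM — every shift.
Total cost: 12.
No cover costs less than 12.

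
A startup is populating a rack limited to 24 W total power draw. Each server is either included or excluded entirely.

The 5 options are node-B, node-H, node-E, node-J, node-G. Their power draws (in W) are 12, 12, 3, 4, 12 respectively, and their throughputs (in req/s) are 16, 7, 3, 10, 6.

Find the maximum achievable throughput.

Treat it as a binary knapsack problem.
Allowing fractional choices, the relaxed optimum would be about 31.9, but servers are indivisible.
node-B + node-E + node-J: power draw 12 + 3 + 4 = 19 ≤ 24, throughput 16 + 3 + 10 = 29.
node-B + node-J: power draw 12 + 4 = 16 ≤ 24, throughput 16 + 10 = 26.
Best is node-B, node-E, and node-J with total throughput 29.

29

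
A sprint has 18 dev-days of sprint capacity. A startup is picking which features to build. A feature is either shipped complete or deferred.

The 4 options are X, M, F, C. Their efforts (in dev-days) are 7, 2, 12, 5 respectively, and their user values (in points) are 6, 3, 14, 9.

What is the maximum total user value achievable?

23

Take F and C: effort 12 + 5 = 17 ≤ 18, user value 14 + 9 = 23.
No other feasible combination does better.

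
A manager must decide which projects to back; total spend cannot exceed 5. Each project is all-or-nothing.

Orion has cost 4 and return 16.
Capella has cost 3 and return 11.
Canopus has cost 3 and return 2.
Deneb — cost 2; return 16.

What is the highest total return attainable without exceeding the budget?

27

Treat it as a binary knapsack problem.
Take Capella and Deneb: cost 3 + 2 = 5 ≤ 5, return 11 + 16 = 27.
No other feasible combination does better.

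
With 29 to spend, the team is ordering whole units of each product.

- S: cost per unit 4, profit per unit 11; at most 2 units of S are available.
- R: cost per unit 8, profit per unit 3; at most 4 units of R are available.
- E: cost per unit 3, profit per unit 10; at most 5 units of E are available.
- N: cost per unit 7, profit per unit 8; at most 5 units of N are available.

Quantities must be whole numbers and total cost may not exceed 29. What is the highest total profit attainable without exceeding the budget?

72

E has the best ratio (10/3); taking only E gives at most 5×10 = 50 (stopped by the supply cap of 5).
Mixing does better — 2×S and 5×E: cost 23 ≤ 29, profit 2·11 + 5·10 = 72.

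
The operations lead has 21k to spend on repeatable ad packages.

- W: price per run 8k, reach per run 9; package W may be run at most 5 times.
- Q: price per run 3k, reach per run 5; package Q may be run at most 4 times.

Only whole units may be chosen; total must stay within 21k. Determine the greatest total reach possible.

Q has the best ratio (5/3); taking only Q gives at most 4×5 = 20 (stopped by the supply cap of 4).
Mixing does better — 1×W and 4×Q: price 20 ≤ 21, reach 1·9 + 4·5 = 29.

29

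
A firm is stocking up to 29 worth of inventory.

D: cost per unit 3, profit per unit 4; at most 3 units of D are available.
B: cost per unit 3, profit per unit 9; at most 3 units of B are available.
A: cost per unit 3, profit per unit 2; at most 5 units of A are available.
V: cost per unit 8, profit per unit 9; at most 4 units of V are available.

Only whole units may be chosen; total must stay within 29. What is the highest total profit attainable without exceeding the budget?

50

This is a bounded integer knapsack.
1×D, 3×B, and 2×V: cost 28 ≤ 29, profit 1·4 + 3·9 + 2·9 = 49.
3×D, 3×B, 1×A, and 1×V: cost 29 ≤ 29, profit 3·4 + 3·9 + 1·2 + 1·9 = 50.
Best is 50.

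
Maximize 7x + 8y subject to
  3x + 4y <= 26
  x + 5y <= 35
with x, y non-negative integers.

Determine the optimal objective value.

58

(x,y)=(6,2): 3·6+4·2=26≤26, 1·6+5·2=16≤35, objective 58.
(x,y)=(7,1): 3·7+4·1=25≤26, 1·7+5·1=12≤35, objective 57.
(x,y)=(8,0): 3·8+4·0=24≤26, 1·8+5·0=8≤35, objective 56.
Maximum is 58 at (x,y)=(6,2).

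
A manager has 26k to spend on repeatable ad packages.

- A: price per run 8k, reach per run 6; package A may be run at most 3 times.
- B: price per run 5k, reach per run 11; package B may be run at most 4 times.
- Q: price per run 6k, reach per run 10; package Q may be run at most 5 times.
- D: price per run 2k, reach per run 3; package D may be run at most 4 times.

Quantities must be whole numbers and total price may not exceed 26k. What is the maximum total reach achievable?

54

This is a bounded integer knapsack.
4×B and 1×Q: price 26 ≤ 26, reach 4·11 + 1·10 = 54.
4×B and 3×D: price 26 ≤ 26, reach 4·11 + 3·3 = 53.
Best is 54.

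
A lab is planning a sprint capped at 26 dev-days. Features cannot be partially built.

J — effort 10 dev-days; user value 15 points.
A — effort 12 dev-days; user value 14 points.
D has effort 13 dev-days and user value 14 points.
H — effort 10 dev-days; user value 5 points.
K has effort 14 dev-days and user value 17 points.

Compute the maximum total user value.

A + K: effort 12 + 14 = 26 ≤ 26, user value 14 + 17 = 31.
J + A: effort 10 + 12 = 22 ≤ 26, user value 15 + 14 = 29.
J + K: effort 10 + 14 = 24 ≤ 26, user value 15 + 17 = 32.
Best is J and K with total user value 32.

32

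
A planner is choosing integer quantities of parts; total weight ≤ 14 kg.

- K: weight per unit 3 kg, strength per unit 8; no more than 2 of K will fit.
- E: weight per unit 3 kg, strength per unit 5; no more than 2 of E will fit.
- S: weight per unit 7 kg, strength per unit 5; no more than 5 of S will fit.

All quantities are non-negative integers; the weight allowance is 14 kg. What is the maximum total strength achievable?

2×K and 2×E: weight 12 ≤ 14, strength 2·8 + 2·5 = 26.
2×K and 1×S: weight 13 ≤ 14, strength 2·8 + 1·5 = 21.
Best is 26.

26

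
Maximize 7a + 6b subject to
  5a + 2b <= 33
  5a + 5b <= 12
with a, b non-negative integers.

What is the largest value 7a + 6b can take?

14

(a,b)=(2,0) is feasible, giving 14.
(a,b)=(1,1) is feasible, giving 13.
The best lattice point is (2,0), giving 14.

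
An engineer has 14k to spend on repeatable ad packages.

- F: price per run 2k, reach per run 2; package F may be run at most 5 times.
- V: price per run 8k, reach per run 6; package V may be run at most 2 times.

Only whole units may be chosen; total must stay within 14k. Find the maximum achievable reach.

12

F has the best ratio (2/2); taking only F gives at most 5×2 = 10 (stopped by the supply cap of 5).
Mixing does better — 3×F and 1×V: price 14 ≤ 14, reach 3·2 + 1·6 = 12.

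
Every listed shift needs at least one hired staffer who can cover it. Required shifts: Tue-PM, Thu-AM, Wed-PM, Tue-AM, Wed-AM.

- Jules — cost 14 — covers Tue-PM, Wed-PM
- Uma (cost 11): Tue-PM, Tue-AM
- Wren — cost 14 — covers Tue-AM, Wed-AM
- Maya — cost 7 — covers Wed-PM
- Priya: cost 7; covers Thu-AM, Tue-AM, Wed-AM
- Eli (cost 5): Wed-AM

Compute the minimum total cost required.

21

This is a weighted set-cover instance.
Choose Jules and Priya: together they cover Tue-PM, Thu-AM, Wed-PM, Tue-AM, Wed-AM — every shift.
Total cost: 14 + 7 = 21.
No cover costs less than 21.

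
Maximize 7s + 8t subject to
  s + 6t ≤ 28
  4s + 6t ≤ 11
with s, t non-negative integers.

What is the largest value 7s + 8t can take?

15

(s,t)=(1,1) is feasible, giving 15.
(s,t)=(2,0) is feasible, giving 14.
No feasible integer point exceeds 15.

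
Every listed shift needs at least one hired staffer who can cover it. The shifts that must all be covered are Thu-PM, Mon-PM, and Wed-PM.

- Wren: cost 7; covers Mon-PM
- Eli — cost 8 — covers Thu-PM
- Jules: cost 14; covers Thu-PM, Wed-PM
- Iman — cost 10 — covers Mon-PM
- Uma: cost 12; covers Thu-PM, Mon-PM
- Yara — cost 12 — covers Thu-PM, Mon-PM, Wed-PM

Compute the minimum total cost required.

Yara alone covers Thu-PM, Mon-PM, Wed-PM — every shift.
Total cost: 12.
No cover costs less than 12.

12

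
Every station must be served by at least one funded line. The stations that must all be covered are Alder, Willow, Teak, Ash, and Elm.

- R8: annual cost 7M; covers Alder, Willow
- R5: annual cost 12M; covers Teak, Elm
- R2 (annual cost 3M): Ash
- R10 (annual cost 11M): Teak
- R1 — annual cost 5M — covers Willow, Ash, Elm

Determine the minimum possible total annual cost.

22

The greedy cost-per-new-station heuristic would pick R1, R8, and R10 for 23, but a cheaper cover exists.
Choose R8, R5, and R2: together they cover Alder, Willow, Teak, Ash, Elm — every station.
Total annual cost: 7 + 12 + 3 = 22.
No cover costs less than 22.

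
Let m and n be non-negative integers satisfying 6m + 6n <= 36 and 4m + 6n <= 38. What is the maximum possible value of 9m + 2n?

(m,n)=(6,0): 6·6+6·0=36≤36, 4·6+6·0=24≤38, objective 54.
(m,n)=(5,1): 6·5+6·1=36≤36, 4·5+6·1=26≤38, objective 47.
(m,n)=(5,0): 6·5+6·0=30≤36, 4·5+6·0=20≤38, objective 45.
The best lattice point is (6,0), giving 54.

54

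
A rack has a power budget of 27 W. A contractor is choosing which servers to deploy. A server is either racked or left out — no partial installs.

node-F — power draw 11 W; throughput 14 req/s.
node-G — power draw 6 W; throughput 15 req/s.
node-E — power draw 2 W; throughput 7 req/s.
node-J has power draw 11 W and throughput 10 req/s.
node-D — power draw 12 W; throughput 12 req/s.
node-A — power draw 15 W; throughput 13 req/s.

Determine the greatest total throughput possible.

36

This is a 0-1 knapsack instance.
Allowing fractional choices, the relaxed optimum would be about 44.0, but servers are indivisible.
node-G + node-E + node-A: power draw 6 + 2 + 15 = 23 ≤ 27, throughput 15 + 7 + 13 = 35.
node-F + node-G + node-E: power draw 11 + 6 + 2 = 19 ≤ 27, throughput 14 + 15 + 7 = 36.
node-G + node-E + node-D: power draw 6 + 2 + 12 = 20 ≤ 27, throughput 15 + 7 + 12 = 34.
Best is node-F, node-G, and node-E with total throughput 36.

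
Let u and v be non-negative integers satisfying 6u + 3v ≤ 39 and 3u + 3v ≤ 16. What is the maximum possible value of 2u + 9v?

45

The continuous relaxation peaks at (0, 5.33) with value 48.00; rounding to a feasible lattice point costs some objective.
(u,v)=(0,5): 6·0+3·5=15≤39, 3·0+3·5=15≤16, objective 45.
(u,v)=(1,4): 6·1+3·4=18≤39, 3·1+3·4=15≤16, objective 38.
Maximum is 45 at (u,v)=(0,5).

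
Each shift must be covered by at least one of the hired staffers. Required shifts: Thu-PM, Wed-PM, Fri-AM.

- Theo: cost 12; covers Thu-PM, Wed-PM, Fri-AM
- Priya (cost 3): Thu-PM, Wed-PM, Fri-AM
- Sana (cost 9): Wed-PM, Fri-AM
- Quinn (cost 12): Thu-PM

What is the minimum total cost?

3

Priya alone covers Thu-PM, Wed-PM, Fri-AM — every shift.
Total cost: 3.
No cover costs less than 3.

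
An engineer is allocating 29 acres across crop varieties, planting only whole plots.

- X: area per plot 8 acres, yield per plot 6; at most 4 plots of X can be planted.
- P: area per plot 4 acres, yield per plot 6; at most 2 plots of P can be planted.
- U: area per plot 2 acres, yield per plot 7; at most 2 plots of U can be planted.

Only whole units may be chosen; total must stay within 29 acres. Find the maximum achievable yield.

38

This is a bounded integer knapsack.
U has the best ratio (7/2); taking only U gives at most 2×7 = 14 (stopped by the supply cap of 2).
Mixing does better — 2×X, 2×P, and 2×U: area 28 ≤ 29, yield 2·6 + 2·6 + 2·7 = 38.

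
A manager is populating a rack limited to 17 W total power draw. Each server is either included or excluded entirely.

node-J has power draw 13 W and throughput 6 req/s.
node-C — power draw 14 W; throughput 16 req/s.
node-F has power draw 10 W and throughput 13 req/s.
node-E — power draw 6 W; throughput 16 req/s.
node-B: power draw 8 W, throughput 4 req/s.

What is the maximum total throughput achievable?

This is a 0-1 knapsack instance.
node-F + node-E: power draw 10 + 6 = 16 ≤ 17, throughput 13 + 16 = 29.
node-E + node-B: power draw 6 + 8 = 14 ≤ 17, throughput 16 + 4 = 20.
node-E: power draw 6 ≤ 17, throughput 16.
Best is node-F and node-E with total throughput 29.

29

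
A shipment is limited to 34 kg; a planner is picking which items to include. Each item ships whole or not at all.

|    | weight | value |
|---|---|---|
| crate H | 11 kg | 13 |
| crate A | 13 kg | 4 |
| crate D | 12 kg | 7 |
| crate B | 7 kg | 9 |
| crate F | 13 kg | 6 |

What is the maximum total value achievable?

Take crate H, crate D, and crate B: weight 11 + 12 + 7 = 30 ≤ 34, value 13 + 7 + 9 = 29.
No other feasible combination does better.

29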